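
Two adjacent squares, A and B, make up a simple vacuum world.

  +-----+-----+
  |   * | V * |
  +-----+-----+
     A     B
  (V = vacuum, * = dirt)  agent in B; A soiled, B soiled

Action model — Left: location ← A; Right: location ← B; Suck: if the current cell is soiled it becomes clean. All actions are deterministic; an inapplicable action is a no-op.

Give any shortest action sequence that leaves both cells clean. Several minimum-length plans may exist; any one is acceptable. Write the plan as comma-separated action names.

Suck, Left, Suck

1) do Suck; now <B|soiled|clean>
2) do Left; now <A|soiled|clean>
3) do Suck; now <A|clean|clean>
min 3: Suck B + move + Suck A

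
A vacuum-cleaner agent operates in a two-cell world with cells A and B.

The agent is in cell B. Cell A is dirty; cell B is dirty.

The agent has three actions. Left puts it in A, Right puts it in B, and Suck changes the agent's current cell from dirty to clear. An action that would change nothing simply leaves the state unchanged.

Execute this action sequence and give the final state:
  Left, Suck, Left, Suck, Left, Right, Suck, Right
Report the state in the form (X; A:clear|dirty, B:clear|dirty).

(B; A:clear, B:clear)

step 1/8 (Left): (A; A:dirty, B:dirty)
step 2/8 (Suck): (A; A:clear, B:dirty)
step 3/8 (Left): (A; A:clear, B:dirty)
step 4/8 (Suck): (A; A:clear, B:dirty)
step 5/8 (Left): (A; A:clear, B:dirty)
step 6/8 (Right): (B; A:clear, B:dirty)
step 7/8 (Suck): (B; A:clear, B:clear)
step 8/8 (Right): (B; A:clear, B:clear)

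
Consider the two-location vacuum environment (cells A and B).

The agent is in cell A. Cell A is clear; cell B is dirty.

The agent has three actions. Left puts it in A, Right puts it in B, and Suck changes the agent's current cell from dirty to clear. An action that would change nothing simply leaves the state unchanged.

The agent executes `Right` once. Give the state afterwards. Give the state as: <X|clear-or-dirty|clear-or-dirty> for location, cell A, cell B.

start: <A|clear|dirty>
Right (#1): <B|clear|dirty>

<B|clear|dirty>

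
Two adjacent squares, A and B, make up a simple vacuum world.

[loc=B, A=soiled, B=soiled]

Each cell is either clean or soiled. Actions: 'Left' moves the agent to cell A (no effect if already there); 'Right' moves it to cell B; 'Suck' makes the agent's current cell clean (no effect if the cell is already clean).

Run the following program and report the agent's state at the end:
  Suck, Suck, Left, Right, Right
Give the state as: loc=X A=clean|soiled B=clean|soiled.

[1] after Suck: loc=B A=soiled B=clean
[2] after Suck: loc=B A=soiled B=clean
[3] after Left: loc=A A=soiled B=clean
[4] after Right: loc=B A=soiled B=clean
[5] after Right: loc=B A=soiled B=clean

loc=B A=soiled B=clean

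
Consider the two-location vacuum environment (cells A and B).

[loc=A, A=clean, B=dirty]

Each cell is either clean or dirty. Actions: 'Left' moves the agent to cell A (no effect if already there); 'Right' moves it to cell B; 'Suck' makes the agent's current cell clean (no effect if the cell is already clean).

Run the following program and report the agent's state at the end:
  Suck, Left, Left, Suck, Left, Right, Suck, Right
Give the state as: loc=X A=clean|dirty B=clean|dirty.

step 1/8 (Suck): loc=A A=clean B=dirty
step 2/8 (Left): loc=A A=clean B=dirty
step 3/8 (Left): loc=A A=clean B=dirty
step 4/8 (Suck): loc=A A=clean B=dirty
step 5/8 (Left): loc=A A=clean B=dirty
step 6/8 (Right): loc=B A=clean B=dirty
step 7/8 (Suck): loc=B A=clean B=clean
step 8/8 (Right): loc=B A=clean B=clean

loc=B A=clean B=clean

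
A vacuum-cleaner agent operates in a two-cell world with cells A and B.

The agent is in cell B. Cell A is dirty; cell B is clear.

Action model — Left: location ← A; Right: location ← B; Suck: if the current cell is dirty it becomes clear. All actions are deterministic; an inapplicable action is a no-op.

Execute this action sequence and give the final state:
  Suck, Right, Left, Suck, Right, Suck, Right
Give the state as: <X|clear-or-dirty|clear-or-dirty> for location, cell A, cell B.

t=1 Suck ⇒ <B|dirty|clear>
t=2 Right ⇒ <B|dirty|clear>
t=3 Left ⇒ <A|dirty|clear>
t=4 Suck ⇒ <A|clear|clear>
t=5 Right ⇒ <B|clear|clear>
t=6 Suck ⇒ <B|clear|clear>
t=7 Right ⇒ <B|clear|clear>

<B|clear|clear>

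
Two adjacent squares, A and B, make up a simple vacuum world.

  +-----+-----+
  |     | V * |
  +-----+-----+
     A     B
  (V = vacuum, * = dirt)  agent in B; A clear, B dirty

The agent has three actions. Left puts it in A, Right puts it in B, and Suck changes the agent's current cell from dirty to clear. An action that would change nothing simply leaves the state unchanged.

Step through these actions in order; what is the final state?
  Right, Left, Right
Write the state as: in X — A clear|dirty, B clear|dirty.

1. Right → in B — A clear, B dirty
2. Left → in A — A clear, B dirty
3. Right → in B — A clear, B dirty

in B — A clear, B dirty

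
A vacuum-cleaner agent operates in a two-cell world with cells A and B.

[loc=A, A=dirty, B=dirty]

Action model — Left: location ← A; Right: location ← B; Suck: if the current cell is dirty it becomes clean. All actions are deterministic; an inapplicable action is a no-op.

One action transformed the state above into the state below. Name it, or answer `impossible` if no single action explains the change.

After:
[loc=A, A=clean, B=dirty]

try  Left: loc=A A=dirty B=dirty
try Right: loc=B A=dirty B=dirty
try  Suck: loc=A A=clean B=dirty  ← match

Suck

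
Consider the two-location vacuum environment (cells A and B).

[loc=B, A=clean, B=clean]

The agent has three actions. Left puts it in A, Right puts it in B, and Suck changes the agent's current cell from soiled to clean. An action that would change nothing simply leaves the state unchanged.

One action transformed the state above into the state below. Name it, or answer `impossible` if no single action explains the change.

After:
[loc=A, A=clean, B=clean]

try  Left: (A; A:clean, B:clean)  ← match
try Right: (B; A:clean, B:clean)
try  Suck: (B; A:clean, B:clean)

Left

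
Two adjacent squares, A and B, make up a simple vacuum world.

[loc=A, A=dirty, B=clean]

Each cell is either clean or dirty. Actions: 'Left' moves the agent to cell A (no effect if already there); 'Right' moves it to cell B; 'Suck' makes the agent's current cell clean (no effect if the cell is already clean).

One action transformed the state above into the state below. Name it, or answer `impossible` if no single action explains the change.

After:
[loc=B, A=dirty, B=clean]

Right

try  Left: in A — A dirty, B clean
try Right: in B — A dirty, B clean  ← match
try  Suck: in A — A clean, B clean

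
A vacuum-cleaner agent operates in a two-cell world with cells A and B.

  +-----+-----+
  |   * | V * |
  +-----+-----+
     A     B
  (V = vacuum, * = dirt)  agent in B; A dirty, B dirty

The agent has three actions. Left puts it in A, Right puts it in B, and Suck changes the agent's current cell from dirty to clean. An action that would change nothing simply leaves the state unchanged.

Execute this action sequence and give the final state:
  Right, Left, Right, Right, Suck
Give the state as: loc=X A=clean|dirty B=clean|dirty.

1. Right → loc=B A=dirty B=dirty
2. Left → loc=A A=dirty B=dirty
3. Right → loc=B A=dirty B=dirty
4. Right → loc=B A=dirty B=dirty
5. Suck → loc=B A=dirty B=clean

loc=B A=dirty B=clean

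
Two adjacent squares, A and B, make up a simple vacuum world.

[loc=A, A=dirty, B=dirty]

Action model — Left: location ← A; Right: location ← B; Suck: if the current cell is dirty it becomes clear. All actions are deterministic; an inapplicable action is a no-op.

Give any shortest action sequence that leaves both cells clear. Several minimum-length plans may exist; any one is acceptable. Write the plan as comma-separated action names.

Suck, Right, Suck

1) do Suck; now (A; A:clear, B:dirty)
2) do Right; now (B; A:clear, B:dirty)
3) do Suck; now (B; A:clear, B:clear)
min 3: Suck A + move + Suck B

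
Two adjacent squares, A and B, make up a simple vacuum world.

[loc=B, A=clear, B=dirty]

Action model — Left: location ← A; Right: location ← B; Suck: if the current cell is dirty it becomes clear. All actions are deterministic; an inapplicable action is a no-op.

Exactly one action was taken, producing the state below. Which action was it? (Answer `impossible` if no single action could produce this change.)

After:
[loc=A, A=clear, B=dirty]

Left

try  Left: (A; A:clear, B:dirty)  ← match
try Right: (B; A:clear, B:dirty)
try  Suck: (B; A:clear, B:clear)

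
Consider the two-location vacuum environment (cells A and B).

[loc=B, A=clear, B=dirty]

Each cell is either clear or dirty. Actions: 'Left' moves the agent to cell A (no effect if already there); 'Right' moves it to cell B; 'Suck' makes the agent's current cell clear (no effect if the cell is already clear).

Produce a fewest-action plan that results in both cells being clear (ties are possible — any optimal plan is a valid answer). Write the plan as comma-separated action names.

1) do Suck; now in B — A clear, B clear
min 1: B is dirty, one Suck

Suck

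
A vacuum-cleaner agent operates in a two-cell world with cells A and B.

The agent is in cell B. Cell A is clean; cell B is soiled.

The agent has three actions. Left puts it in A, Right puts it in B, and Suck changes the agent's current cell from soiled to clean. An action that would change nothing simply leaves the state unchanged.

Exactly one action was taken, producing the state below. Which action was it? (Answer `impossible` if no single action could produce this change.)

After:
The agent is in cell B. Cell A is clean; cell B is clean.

Suck

try  Left: <A|clean|soiled>
try Right: <B|clean|soiled>
try  Suck: <B|clean|clean>  ← match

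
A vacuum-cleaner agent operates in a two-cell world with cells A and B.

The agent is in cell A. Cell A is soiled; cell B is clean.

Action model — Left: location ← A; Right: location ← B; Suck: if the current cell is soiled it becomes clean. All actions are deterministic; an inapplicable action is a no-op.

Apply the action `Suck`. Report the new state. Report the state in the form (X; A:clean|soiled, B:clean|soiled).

start: (A; A:soiled, B:clean)
Suck (#1): (A; A:clean, B:clean)

(A; A:clean, B:clean)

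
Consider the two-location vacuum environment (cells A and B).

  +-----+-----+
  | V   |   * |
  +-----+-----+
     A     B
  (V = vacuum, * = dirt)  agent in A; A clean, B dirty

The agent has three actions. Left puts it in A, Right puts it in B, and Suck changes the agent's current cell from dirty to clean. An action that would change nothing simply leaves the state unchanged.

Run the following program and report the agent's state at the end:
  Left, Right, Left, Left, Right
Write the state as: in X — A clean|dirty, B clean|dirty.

in B — A clean, B dirty

1) do Left; now in A — A clean, B dirty
2) do Right; now in B — A clean, B dirty
3) do Left; now in A — A clean, B dirty
4) do Left; now in A — A clean, B dirty
5) do Right; now in B — A clean, B dirty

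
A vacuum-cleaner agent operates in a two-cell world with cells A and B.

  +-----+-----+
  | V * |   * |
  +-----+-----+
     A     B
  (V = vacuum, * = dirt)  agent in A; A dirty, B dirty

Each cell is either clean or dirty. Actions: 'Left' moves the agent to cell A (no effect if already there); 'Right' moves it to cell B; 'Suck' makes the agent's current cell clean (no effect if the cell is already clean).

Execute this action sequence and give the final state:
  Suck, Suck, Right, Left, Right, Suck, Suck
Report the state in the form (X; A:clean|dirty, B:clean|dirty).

[1] after Suck: (A; A:clean, B:dirty)
[2] after Suck: (A; A:clean, B:dirty)
[3] after Right: (B; A:clean, B:dirty)
[4] after Left: (A; A:clean, B:dirty)
[5] after Right: (B; A:clean, B:dirty)
[6] after Suck: (B; A:clean, B:clean)
[7] after Suck: (B; A:clean, B:clean)

(B; A:clean, B:clean)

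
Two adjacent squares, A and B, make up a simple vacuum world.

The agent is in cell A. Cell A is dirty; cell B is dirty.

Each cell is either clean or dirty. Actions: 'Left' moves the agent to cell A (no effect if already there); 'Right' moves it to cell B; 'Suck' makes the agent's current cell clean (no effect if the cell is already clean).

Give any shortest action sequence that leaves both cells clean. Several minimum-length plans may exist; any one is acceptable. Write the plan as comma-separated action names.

Suck, Right, Suck

t=1 Suck ⇒ (A; A:clean, B:dirty)
t=2 Right ⇒ (B; A:clean, B:dirty)
t=3 Suck ⇒ (B; A:clean, B:clean)
min 3: Suck A + move + Suck B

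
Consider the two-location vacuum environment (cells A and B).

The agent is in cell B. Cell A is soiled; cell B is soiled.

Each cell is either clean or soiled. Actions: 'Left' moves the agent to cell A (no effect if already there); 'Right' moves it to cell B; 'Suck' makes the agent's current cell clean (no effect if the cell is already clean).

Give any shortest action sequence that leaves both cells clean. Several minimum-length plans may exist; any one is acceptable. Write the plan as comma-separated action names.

1. Suck → loc=B A=soiled B=clean
2. Left → loc=A A=soiled B=clean
3. Suck → loc=A A=clean B=clean
min 3: Suck B + move + Suck A

Suck, Left, Suck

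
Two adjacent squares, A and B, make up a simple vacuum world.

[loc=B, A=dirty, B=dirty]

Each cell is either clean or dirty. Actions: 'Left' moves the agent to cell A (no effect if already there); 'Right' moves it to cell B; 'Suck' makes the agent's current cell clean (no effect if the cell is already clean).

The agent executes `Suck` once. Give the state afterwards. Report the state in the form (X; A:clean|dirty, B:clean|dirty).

(B; A:dirty, B:clean)

start: (B; A:dirty, B:dirty)
1. Suck → (B; A:dirty, B:clean)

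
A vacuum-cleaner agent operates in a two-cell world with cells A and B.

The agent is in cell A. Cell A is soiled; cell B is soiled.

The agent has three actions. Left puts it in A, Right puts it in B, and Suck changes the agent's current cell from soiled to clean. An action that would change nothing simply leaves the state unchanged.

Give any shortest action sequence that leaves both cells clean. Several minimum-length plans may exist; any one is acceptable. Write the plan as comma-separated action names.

Suck, Right, Suck

1) do Suck; now (A; A:clean, B:soiled)
2) do Right; now (B; A:clean, B:soiled)
3) do Suck; now (B; A:clean, B:clean)
min 3: Suck A + move + Suck B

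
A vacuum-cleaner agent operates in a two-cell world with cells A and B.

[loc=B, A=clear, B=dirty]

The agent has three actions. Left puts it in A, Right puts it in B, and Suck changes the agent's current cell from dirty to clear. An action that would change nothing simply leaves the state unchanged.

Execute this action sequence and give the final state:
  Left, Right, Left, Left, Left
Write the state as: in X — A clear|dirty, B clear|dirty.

in A — A clear, B dirty

t=1 Left ⇒ in A — A clear, B dirty
t=2 Right ⇒ in B — A clear, B dirty
t=3 Left ⇒ in A — A clear, B dirty
t=4 Left ⇒ in A — A clear, B dirty
t=5 Left ⇒ in A — A clear, B dirty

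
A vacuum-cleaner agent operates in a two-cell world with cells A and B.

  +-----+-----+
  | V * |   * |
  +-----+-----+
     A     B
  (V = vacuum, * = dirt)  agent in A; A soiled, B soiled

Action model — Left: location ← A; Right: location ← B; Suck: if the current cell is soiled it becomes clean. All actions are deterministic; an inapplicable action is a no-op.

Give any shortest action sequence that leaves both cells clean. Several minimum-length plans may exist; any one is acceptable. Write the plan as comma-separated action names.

step 1/3 (Suck): loc=A A=clean B=soiled
step 2/3 (Right): loc=B A=clean B=soiled
step 3/3 (Suck): loc=B A=clean B=clean
min 3: Suck A + move + Suck B

Suck, Right, Suck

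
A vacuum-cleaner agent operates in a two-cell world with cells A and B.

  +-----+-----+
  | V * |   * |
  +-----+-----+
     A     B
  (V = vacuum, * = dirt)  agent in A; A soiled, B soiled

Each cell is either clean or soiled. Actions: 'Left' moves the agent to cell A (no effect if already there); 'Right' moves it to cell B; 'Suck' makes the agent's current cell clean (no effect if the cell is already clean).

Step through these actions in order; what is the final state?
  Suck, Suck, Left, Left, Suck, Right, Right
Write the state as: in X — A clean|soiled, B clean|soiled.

in B — A clean, B soiled

[1] after Suck: in A — A clean, B soiled
[2] after Suck: in A — A clean, B soiled
[3] after Left: in A — A clean, B soiled
[4] after Left: in A — A clean, B soiled
[5] after Suck: in A — A clean, B soiled
[6] after Right: in B — A clean, B soiled
[7] after Right: in B — A clean, B soiled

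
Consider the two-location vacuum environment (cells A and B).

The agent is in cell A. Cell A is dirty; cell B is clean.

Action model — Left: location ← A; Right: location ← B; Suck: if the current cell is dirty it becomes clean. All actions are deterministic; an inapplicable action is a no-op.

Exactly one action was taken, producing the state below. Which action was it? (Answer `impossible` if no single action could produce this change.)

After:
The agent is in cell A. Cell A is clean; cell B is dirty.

impossible

try  Left: loc=A A=dirty B=clean
try Right: loc=B A=dirty B=clean
try  Suck: loc=A A=clean B=clean
no single action produces the after-state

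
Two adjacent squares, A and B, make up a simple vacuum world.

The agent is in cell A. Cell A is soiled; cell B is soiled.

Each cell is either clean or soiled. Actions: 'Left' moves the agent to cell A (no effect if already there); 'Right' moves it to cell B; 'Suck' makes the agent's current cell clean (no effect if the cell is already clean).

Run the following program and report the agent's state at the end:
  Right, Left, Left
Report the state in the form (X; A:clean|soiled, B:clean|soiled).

step 1/3 (Right): (B; A:soiled, B:soiled)
step 2/3 (Left): (A; A:soiled, B:soiled)
step 3/3 (Left): (A; A:soiled, B:soiled)

(A; A:soiled, B:soiled)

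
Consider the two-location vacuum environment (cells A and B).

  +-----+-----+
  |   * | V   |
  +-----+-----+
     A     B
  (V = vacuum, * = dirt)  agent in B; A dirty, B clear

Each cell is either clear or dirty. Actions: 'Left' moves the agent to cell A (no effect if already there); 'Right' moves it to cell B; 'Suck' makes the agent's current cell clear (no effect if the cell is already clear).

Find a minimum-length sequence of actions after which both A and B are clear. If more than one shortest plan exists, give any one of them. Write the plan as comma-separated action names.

Left, Suck

step 1/2 (Left): loc=A A=dirty B=clear
step 2/2 (Suck): loc=A A=clear B=clear
min 2: go A then Suck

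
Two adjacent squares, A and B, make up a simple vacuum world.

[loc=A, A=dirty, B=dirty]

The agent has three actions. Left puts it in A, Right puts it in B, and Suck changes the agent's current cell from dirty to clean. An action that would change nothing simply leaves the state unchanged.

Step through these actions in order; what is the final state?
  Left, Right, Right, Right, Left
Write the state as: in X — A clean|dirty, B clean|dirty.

step 1/5 (Left): in A — A dirty, B dirty
step 2/5 (Right): in B — A dirty, B dirty
step 3/5 (Right): in B — A dirty, B dirty
step 4/5 (Right): in B — A dirty, B dirty
step 5/5 (Left): in A — A dirty, B dirty

in A — A dirty, B dirty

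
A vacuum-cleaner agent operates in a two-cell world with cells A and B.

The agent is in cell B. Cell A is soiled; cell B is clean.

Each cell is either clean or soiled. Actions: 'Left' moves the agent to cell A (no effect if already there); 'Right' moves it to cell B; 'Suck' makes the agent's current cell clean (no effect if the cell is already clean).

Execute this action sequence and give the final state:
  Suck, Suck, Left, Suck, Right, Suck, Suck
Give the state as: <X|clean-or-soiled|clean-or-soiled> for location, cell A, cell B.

t=1 Suck ⇒ <B|soiled|clean>
t=2 Suck ⇒ <B|soiled|clean>
t=3 Left ⇒ <A|soiled|clean>
t=4 Suck ⇒ <A|clean|clean>
t=5 Right ⇒ <B|clean|clean>
t=6 Suck ⇒ <B|clean|clean>
t=7 Suck ⇒ <B|clean|clean>

<B|clean|clean>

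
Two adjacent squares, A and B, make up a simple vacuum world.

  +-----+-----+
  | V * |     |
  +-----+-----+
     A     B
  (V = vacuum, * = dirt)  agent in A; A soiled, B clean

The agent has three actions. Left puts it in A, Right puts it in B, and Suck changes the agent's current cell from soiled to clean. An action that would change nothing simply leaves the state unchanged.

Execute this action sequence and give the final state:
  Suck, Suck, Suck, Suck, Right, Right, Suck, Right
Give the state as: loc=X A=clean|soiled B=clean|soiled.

step 1/8 (Suck): loc=A A=clean B=clean
step 2/8 (Suck): loc=A A=clean B=clean
step 3/8 (Suck): loc=A A=clean B=clean
step 4/8 (Suck): loc=A A=clean B=clean
step 5/8 (Right): loc=B A=clean B=clean
step 6/8 (Right): loc=B A=clean B=clean
step 7/8 (Suck): loc=B A=clean B=clean
step 8/8 (Right): loc=B A=clean B=clean

loc=B A=clean B=clean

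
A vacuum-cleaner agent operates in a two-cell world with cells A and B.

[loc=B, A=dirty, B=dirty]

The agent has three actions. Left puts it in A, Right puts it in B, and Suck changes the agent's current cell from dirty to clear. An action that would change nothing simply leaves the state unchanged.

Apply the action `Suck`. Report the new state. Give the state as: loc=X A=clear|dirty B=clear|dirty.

loc=B A=dirty B=clear

start: loc=B A=dirty B=dirty
t=1 Suck ⇒ loc=B A=dirty B=clear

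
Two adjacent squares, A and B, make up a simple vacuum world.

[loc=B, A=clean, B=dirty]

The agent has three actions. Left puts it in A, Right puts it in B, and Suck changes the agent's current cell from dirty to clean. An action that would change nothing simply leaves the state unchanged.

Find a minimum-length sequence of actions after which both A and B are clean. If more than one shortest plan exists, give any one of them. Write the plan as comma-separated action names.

Suck

step 1/1 (Suck): <B|clean|clean>
min 1: B is dirty, one Suck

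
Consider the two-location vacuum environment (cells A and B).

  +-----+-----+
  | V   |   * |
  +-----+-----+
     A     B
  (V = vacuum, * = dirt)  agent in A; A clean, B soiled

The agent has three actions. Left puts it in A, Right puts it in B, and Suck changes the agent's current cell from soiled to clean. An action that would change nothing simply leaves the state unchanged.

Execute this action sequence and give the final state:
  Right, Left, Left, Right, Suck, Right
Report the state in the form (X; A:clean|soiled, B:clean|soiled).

(B; A:clean, B:clean)

step 1/6 (Right): (B; A:clean, B:soiled)
step 2/6 (Left): (A; A:clean, B:soiled)
step 3/6 (Left): (A; A:clean, B:soiled)
step 4/6 (Right): (B; A:clean, B:soiled)
step 5/6 (Suck): (B; A:clean, B:clean)
step 6/6 (Right): (B; A:clean, B:clean)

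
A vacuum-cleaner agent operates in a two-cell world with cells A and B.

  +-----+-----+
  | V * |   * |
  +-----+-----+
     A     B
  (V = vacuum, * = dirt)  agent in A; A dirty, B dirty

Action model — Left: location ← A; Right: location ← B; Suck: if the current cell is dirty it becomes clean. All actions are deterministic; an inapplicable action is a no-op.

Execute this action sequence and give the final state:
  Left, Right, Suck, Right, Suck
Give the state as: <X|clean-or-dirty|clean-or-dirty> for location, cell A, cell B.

[1] after Left: <A|dirty|dirty>
[2] after Right: <B|dirty|dirty>
[3] after Suck: <B|dirty|clean>
[4] after Right: <B|dirty|clean>
[5] after Suck: <B|dirty|clean>

<B|dirty|clean>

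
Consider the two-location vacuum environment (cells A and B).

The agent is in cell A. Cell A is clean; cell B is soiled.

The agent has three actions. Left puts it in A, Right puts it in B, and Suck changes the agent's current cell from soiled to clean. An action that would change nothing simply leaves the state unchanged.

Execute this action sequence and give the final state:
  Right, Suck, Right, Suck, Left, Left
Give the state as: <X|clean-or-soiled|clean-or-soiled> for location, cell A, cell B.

t=1 Right ⇒ <B|clean|soiled>
t=2 Suck ⇒ <B|clean|clean>
t=3 Right ⇒ <B|clean|clean>
t=4 Suck ⇒ <B|clean|clean>
t=5 Left ⇒ <A|clean|clean>
t=6 Left ⇒ <A|clean|clean>

<A|clean|clean>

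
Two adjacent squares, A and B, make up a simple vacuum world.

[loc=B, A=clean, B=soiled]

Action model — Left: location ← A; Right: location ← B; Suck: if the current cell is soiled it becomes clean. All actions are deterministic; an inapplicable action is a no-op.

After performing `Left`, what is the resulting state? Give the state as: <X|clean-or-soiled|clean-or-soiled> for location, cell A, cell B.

start: <B|clean|soiled>
step 1/1 (Left): <A|clean|soiled>

<A|clean|soiled>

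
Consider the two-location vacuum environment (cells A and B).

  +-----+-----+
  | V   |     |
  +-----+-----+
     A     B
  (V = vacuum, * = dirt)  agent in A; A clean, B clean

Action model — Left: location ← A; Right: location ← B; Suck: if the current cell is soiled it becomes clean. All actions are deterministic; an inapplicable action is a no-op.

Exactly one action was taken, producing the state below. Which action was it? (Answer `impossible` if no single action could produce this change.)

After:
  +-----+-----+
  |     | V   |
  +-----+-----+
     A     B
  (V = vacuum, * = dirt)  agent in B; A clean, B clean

try  Left: <A|clean|clean>
try Right: <B|clean|clean>  ← match
try  Suck: <A|clean|clean>

Right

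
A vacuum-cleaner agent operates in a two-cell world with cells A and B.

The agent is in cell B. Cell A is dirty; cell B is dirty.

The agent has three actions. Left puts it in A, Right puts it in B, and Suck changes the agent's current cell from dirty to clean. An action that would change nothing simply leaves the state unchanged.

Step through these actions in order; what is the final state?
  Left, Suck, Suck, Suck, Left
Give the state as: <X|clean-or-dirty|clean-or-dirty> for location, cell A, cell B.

Left (#1): <A|dirty|dirty>
Suck (#2): <A|clean|dirty>
Suck (#3): <A|clean|dirty>
Suck (#4): <A|clean|dirty>
Left (#5): <A|clean|dirty>

<A|clean|dirty>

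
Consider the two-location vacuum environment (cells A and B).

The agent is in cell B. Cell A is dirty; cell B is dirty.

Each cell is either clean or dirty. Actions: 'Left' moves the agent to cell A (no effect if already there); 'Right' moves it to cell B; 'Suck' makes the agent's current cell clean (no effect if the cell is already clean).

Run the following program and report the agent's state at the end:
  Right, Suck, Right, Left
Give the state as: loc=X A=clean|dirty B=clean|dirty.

loc=A A=dirty B=clean

Right (#1): loc=B A=dirty B=dirty
Suck (#2): loc=B A=dirty B=clean
Right (#3): loc=B A=dirty B=clean
Left (#4): loc=A A=dirty B=clean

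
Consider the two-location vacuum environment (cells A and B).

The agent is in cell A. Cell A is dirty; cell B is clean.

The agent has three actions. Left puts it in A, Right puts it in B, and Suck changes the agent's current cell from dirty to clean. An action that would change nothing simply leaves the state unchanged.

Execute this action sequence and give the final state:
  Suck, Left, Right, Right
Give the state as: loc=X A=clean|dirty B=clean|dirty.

loc=B A=clean B=clean

Suck (#1): loc=A A=clean B=clean
Left (#2): loc=A A=clean B=clean
Right (#3): loc=B A=clean B=clean
Right (#4): loc=B A=clean B=clean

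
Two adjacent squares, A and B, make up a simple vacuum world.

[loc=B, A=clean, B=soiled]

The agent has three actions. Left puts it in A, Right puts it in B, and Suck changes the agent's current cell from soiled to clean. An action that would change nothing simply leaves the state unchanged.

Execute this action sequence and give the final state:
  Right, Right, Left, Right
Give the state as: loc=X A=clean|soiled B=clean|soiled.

loc=B A=clean B=soiled

t=1 Right ⇒ loc=B A=clean B=soiled
t=2 Right ⇒ loc=B A=clean B=soiled
t=3 Left ⇒ loc=A A=clean B=soiled
t=4 Right ⇒ loc=B A=clean B=soiled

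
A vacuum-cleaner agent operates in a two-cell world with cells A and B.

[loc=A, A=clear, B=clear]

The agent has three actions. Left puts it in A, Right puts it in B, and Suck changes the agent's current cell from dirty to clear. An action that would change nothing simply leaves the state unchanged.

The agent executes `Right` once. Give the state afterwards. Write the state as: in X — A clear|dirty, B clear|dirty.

in B — A clear, B clear

start: in A — A clear, B clear
1) do Right; now in B — A clear, B clear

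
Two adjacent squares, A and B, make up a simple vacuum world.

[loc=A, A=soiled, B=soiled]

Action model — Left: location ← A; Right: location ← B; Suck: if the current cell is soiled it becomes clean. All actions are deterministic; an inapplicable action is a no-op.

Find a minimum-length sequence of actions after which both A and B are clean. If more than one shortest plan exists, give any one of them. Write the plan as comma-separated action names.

Suck, Right, Suck

t=1 Suck ⇒ (A; A:clean, B:soiled)
t=2 Right ⇒ (B; A:clean, B:soiled)
t=3 Suck ⇒ (B; A:clean, B:clean)
min 3: Suck A + move + Suck B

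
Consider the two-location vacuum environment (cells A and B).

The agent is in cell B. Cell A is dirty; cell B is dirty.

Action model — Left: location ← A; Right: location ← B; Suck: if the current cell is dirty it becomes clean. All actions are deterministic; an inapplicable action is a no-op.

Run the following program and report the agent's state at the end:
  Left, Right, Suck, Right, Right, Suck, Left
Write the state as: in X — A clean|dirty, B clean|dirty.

in A — A dirty, B clean

Left (#1): in A — A dirty, B dirty
Right (#2): in B — A dirty, B dirty
Suck (#3): in B — A dirty, B clean
Right (#4): in B — A dirty, B clean
Right (#5): in B — A dirty, B clean
Suck (#6): in B — A dirty, B clean
Left (#7): in A — A dirty, B clean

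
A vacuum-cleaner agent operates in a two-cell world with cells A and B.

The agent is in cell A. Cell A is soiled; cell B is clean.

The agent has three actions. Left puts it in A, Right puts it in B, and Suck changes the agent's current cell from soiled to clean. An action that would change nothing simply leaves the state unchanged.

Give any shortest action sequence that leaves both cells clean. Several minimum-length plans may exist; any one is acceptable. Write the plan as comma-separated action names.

step 1/1 (Suck): (A; A:clean, B:clean)
min 1: A is soiled, one Suck

Suck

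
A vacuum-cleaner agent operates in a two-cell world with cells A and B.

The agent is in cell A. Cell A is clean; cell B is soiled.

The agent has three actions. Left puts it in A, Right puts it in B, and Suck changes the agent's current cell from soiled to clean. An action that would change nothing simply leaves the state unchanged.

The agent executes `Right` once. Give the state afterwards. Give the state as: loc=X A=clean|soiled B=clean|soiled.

loc=B A=clean B=soiled

start: loc=A A=clean B=soiled
1) do Right; now loc=B A=clean B=soiled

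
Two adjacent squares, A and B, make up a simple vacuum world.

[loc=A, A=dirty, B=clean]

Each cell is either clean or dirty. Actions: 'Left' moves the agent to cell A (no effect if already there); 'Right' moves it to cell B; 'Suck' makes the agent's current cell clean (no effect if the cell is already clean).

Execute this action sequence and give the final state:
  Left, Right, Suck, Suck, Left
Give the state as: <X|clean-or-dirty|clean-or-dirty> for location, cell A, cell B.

1. Left → <A|dirty|clean>
2. Right → <B|dirty|clean>
3. Suck → <B|dirty|clean>
4. Suck → <B|dirty|clean>
5. Left → <A|dirty|clean>

<A|dirty|clean>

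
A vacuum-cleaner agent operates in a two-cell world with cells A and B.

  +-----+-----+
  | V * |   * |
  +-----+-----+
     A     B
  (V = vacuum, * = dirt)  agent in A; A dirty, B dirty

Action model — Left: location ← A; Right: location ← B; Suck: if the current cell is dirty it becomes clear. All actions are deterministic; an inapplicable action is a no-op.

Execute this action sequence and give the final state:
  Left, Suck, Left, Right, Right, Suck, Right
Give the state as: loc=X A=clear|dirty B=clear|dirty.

loc=B A=clear B=clear

1. Left → loc=A A=dirty B=dirty
2. Suck → loc=A A=clear B=dirty
3. Left → loc=A A=clear B=dirty
4. Right → loc=B A=clear B=dirty
5. Right → loc=B A=clear B=dirty
6. Suck → loc=B A=clear B=clear
7. Right → loc=B A=clear B=clear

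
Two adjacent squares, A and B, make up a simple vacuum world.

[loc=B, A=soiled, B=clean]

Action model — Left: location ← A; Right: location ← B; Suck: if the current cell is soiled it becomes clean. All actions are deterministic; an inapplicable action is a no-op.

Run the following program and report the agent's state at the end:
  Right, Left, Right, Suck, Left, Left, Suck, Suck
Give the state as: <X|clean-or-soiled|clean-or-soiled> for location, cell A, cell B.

<A|clean|clean>

[1] after Right: <B|soiled|clean>
[2] after Left: <A|soiled|clean>
[3] after Right: <B|soiled|clean>
[4] after Suck: <B|soiled|clean>
[5] after Left: <A|soiled|clean>
[6] after Left: <A|soiled|clean>
[7] after Suck: <A|clean|clean>
[8] after Suck: <A|clean|clean>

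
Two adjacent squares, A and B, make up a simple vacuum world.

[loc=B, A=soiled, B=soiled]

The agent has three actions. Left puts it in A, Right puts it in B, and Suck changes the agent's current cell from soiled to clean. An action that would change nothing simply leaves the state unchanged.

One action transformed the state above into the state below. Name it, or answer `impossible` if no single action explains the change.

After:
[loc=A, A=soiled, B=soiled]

Left

try  Left: (A; A:soiled, B:soiled)  ← match
try Right: (B; A:soiled, B:soiled)
try  Suck: (B; A:soiled, B:clean)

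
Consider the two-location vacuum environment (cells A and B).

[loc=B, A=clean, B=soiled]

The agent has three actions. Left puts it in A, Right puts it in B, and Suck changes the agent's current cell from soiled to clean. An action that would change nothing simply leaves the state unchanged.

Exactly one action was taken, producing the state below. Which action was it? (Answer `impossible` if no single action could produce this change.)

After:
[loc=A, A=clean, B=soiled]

Left

try  Left: (A; A:clean, B:soiled)  ← match
try Right: (B; A:clean, B:soiled)
try  Suck: (B; A:clean, B:clean)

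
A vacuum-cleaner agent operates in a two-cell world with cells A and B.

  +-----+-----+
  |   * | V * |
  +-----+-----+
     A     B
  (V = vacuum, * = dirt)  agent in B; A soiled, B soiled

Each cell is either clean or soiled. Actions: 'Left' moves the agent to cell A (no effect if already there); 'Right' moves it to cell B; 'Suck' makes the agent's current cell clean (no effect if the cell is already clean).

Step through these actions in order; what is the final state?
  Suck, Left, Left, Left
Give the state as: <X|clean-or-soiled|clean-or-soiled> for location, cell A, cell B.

<A|soiled|clean>

1) do Suck; now <B|soiled|clean>
2) do Left; now <A|soiled|clean>
3) do Left; now <A|soiled|clean>
4) do Left; now <A|soiled|clean>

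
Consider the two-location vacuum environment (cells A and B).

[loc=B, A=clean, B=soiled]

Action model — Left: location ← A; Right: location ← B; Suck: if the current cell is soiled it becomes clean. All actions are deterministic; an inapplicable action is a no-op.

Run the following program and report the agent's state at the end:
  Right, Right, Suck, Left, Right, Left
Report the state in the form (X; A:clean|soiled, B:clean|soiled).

(A; A:clean, B:clean)

Right (#1): (B; A:clean, B:soiled)
Right (#2): (B; A:clean, B:soiled)
Suck (#3): (B; A:clean, B:clean)
Left (#4): (A; A:clean, B:clean)
Right (#5): (B; A:clean, B:clean)
Left (#6): (A; A:clean, B:clean)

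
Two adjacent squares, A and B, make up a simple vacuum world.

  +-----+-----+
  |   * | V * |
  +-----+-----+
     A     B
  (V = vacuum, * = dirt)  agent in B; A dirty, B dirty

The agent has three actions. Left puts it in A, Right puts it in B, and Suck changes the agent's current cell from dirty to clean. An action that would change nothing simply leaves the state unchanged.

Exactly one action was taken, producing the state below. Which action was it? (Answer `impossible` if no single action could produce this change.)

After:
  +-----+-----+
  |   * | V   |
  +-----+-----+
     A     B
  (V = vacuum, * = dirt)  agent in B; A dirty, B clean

Suck

try  Left: in A — A dirty, B dirty
try Right: in B — A dirty, B dirty
try  Suck: in B — A dirty, B clean  ← match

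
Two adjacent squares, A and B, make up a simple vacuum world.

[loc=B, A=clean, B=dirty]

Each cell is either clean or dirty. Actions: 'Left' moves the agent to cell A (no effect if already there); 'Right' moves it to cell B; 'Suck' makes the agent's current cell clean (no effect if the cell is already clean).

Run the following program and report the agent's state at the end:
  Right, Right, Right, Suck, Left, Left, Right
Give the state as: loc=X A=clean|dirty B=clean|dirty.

loc=B A=clean B=clean

1) do Right; now loc=B A=clean B=dirty
2) do Right; now loc=B A=clean B=dirty
3) do Right; now loc=B A=clean B=dirty
4) do Suck; now loc=B A=clean B=clean
5) do Left; now loc=A A=clean B=clean
6) do Left; now loc=A A=clean B=clean
7) do Right; now loc=B A=clean B=clean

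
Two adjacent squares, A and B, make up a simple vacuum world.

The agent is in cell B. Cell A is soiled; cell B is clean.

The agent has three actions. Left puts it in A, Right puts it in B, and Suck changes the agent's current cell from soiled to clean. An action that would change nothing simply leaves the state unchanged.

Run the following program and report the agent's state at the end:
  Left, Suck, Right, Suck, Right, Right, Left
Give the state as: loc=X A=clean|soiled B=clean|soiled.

[1] after Left: loc=A A=soiled B=clean
[2] after Suck: loc=A A=clean B=clean
[3] after Right: loc=B A=clean B=clean
[4] after Suck: loc=B A=clean B=clean
[5] after Right: loc=B A=clean B=clean
[6] after Right: loc=B A=clean B=clean
[7] after Left: loc=A A=clean B=clean

loc=A A=clean B=clean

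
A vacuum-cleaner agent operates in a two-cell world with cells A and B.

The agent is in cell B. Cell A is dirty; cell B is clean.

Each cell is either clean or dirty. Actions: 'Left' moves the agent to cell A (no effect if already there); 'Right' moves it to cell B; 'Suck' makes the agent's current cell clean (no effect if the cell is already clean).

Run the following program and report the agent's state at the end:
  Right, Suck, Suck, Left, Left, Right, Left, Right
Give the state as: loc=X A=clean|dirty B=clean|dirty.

[1] after Right: loc=B A=dirty B=clean
[2] after Suck: loc=B A=dirty B=clean
[3] after Suck: loc=B A=dirty B=clean
[4] after Left: loc=A A=dirty B=clean
[5] after Left: loc=A A=dirty B=clean
[6] after Right: loc=B A=dirty B=clean
[7] after Left: loc=A A=dirty B=clean
[8] after Right: loc=B A=dirty B=clean

loc=B A=dirty B=clean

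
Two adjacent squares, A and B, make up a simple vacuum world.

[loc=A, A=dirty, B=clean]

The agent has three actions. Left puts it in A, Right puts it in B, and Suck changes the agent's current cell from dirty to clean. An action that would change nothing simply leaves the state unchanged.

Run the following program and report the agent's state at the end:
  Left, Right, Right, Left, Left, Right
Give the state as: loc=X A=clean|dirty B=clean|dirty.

1. Left → loc=A A=dirty B=clean
2. Right → loc=B A=dirty B=clean
3. Right → loc=B A=dirty B=clean
4. Left → loc=A A=dirty B=clean
5. Left → loc=A A=dirty B=clean
6. Right → loc=B A=dirty B=clean

loc=B A=dirty B=clean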